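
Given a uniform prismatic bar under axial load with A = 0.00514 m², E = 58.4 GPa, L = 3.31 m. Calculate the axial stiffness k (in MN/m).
Model: a uniform prismatic bar under axial load, so k = (A·E) / L.
Convert to SI units:
  E = 58.4 GPa = 5.84 × 10¹⁰ Pa
Substitute:
  k = (0.00514 × (5.84 × 10¹⁰)) / 3.31
  k = 9.069 × 10⁷ N/m
Convert: k = 9.069 × 10⁷ N/m = 90.69 MN/m
Final answer: k = 90.69 MN/m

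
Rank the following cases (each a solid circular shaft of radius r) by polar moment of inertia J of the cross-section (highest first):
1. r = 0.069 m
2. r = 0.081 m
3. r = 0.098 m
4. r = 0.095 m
Model: a solid circular shaft of radius r, so J = (π·r^4) / 2 (SI units).
  Case 1: J = (π × 0.069^4) / 2 = 3.561 × 10⁻⁵ m⁴
  Case 2: J = (π × 0.081^4) / 2 = 6.762 × 10⁻⁵ m⁴
  Case 3: J = (π × 0.098^4) / 2 = 0.0001449 m⁴
  Case 4: J = (π × 0.095^4) / 2 = 0.0001279 m⁴
Ordering: 0.0001449 m⁴ (case 3) > 0.0001279 m⁴ (case 4) > 6.762 × 10⁻⁵ m⁴ (case 2) > 3.561 × 10⁻⁵ m⁴ (case 1)
Final answer: 3, 4, 2, 1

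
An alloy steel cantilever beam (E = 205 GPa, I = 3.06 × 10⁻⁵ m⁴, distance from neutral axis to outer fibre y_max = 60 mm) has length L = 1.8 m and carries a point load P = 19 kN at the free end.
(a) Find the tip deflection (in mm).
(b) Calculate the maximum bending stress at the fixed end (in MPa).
(a) Tip deflection of a cantilever with an end point load: δ = P·L^3 / (3·E·I). Convert P = 19 kN = 19000 N, E = 205 GPa = 2.05 × 10¹¹ Pa.
  δ = (19000 × 1.8^3) / (3 × (2.05 × 10¹¹) × (3.06 × 10⁻⁵)) = 0.005888 m = 5.888 mm
(b) Maximum bending moment at the fixed end: M = P·L = 19000 × 1.8 = 34200 N·m. Convert y_max = 60 mm = 0.06 m.
  σ = M·y_max / I = (34200 × 0.06) / (3.06 × 10⁻⁵) = 6.706 × 10⁷ Pa = 67.06 MPa
Final answer: (a) δ = 5.888 mm, (b) σ = 67.06 MPa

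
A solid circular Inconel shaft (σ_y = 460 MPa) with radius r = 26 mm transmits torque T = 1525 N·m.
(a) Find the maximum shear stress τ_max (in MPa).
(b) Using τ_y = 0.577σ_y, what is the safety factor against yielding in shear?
(a) For a solid circular shaft, τ_max = T·r/J with J = π·r^4/2, i.e. τ_max = 2·T / (π·r^3). Convert r = 26 mm = 0.026 m.
  τ_max = (2 × 1525) / (π × 0.026^3) = 5.524 × 10⁷ Pa = 55.24 MPa
(b) τ_y = 0.577 × 460 = 265.42 MPa
  SF = τ_y/τ_max = 265.42 / 55.24 = 4.805
Final answer: (a) τ_max = 55.24 MPa, (b) SF = 4.805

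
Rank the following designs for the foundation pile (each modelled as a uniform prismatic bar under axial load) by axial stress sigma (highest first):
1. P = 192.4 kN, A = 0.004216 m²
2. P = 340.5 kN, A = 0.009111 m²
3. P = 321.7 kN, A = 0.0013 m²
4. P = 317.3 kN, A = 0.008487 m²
Model: a uniform prismatic bar under axial load, so sigma = P / A (SI units).
  Case 1: sigma = 192400 / 0.004216 = 4.564 × 10⁷ Pa = 45.64 MPa
  Case 2: sigma = 340500 / 0.009111 = 3.737 × 10⁷ Pa = 37.37 MPa
  Case 3: sigma = 321700 / 0.0013 = 2.475 × 10⁸ Pa = 247.5 MPa
  Case 4: sigma = 317300 / 0.008487 = 3.739 × 10⁷ Pa = 37.39 MPa
Ordering: 247.5 MPa (case 3) > 45.64 MPa (case 1) > 37.39 MPa (case 4) > 37.37 MPa (case 2)
Final answer: 3, 1, 4, 2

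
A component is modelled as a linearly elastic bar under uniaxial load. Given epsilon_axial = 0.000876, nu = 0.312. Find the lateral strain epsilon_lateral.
Model: a linearly elastic bar under uniaxial load, so epsilon_lateral = -nu·epsilon_axial.
Substitute:
  epsilon_lateral = -(0.312 × 0.000876)
  epsilon_lateral = -0.0002733
Final answer: epsilon_lateral = -0.0002733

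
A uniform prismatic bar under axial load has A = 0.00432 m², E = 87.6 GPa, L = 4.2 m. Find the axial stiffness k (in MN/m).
Model: a uniform prismatic bar under axial load, so k = (A·E) / L.
Convert to SI units:
  E = 87.6 GPa = 8.76 × 10¹⁰ Pa
Substitute:
  k = (0.00432 × (8.76 × 10¹⁰)) / 4.2
  k = 9.01 × 10⁷ N/m
Convert: k = 9.01 × 10⁷ N/m = 90.1 MN/m
Final answer: k = 90.1 MN/m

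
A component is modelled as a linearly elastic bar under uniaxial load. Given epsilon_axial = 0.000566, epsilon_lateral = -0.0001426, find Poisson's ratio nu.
Model: a linearly elastic bar under uniaxial load, so epsilon_lateral = -nu·epsilon_axial.
Solve for nu: nu = -epsilon_lateral / epsilon_axial.
Substitute:
  nu = -(-0.0001426) / 0.000566
  nu = 0.2519
Final answer: nu = 0.2519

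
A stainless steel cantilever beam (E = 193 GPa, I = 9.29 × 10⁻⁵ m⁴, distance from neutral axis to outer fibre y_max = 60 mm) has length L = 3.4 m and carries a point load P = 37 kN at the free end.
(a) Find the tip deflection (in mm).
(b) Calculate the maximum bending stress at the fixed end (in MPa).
(a) Tip deflection of a cantilever with an end point load: δ = P·L^3 / (3·E·I). Convert P = 37 kN = 37000 N, E = 193 GPa = 1.93 × 10¹¹ Pa.
  δ = (37000 × 3.4^3) / (3 × (1.93 × 10¹¹) × (9.29 × 10⁻⁵)) = 0.02704 m = 27.04 mm
(b) Maximum bending moment at the fixed end: M = P·L = 37000 × 3.4 = 125800 N·m. Convert y_max = 60 mm = 0.06 m.
  σ = M·y_max / I = (125800 × 0.06) / (9.29 × 10⁻⁵) = 8.125 × 10⁷ Pa = 81.25 MPa
Final answer: (a) δ = 27.04 mm, (b) σ = 81.25 MPa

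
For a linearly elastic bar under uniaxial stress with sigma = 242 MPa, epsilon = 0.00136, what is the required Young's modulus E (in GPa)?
Model: a linearly elastic bar under uniaxial stress, so epsilon = sigma / E.
Solve for E: E = sigma / epsilon.
Convert to SI units:
  sigma = 242 MPa = 2.42 × 10⁸ Pa
Substitute:
  E = (2.42 × 10⁸) / 0.00136
  E = 1.779 × 10¹¹ Pa
Convert: E = 1.779 × 10¹¹ Pa = 177.9 GPa
Final answer: E = 177.9 GPa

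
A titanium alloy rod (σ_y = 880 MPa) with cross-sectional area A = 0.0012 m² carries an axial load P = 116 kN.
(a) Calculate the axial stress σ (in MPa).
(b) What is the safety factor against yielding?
(a) Axial stress σ = P/A. Convert P = 116 kN = 116000 N.
  σ = 116000 / 0.0012 = 9.667 × 10⁷ Pa = 96.67 MPa
(b) Safety factor SF = σ_y/σ = 880 / 96.67 = 9.103
Final answer: (a) σ = 96.67 MPa, (b) SF = 9.103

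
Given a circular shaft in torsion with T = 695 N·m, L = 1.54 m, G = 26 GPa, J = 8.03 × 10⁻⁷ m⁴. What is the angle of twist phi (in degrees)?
Model: a circular shaft in torsion, so phi = (T·L) / (G·J).
Convert to SI units:
  G = 26 GPa = 2.6 × 10¹⁰ Pa
Substitute:
  phi = (695 × 1.54) / ((2.6 × 10¹⁰) × (8.03 × 10⁻⁷))
  phi = 0.05126 rad
Convert to degrees: phi = 0.05126 × 180/π = 2.937°
Final answer: phi = 2.937°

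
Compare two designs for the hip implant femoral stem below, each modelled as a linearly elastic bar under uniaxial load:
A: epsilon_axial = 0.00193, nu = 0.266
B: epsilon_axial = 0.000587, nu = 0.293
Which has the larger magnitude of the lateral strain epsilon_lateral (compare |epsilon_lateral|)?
Model: a linearly elastic bar under uniaxial load, so epsilon_lateral = -nu·epsilon_axial (SI units).
  A: epsilon_lateral = -(0.266 × 0.00193) = -0.0005134
  B: epsilon_lateral = -(0.293 × 0.000587) = -0.000172
|epsilon_lateral|: A = 0.0005134, B = 0.000172, so A is larger in magnitude.
Final answer: A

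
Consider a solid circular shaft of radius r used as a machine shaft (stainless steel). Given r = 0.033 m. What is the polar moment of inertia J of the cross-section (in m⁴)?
Model: a solid circular shaft of radius r, so J = (π·r^4) / 2.
Substitute:
  J = (π × 0.033^4) / 2
  J = 1.863 × 10⁻⁶ m⁴
Final answer: J = 1.863 × 10⁻⁶ m⁴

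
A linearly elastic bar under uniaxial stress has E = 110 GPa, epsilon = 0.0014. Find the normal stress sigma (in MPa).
Model: a linearly elastic bar under uniaxial stress, so sigma = E·epsilon.
Convert to SI units:
  E = 110 GPa = 1.1 × 10¹¹ Pa
Substitute:
  sigma = (1.1 × 10¹¹) × 0.0014
  sigma = 1.54 × 10⁸ Pa
Convert: sigma = 1.54 × 10⁸ Pa = 154 MPa
Final answer: sigma = 154 MPa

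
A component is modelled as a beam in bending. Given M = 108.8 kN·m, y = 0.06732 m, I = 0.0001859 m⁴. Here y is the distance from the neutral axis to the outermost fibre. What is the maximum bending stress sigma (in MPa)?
Model: a beam in bending, so sigma = (M·y) / I.
Convert to SI units:
  M = 108.8 kN·m = 108800 N·m
Substitute:
  sigma = (108800 × 0.06732) / 0.0001859
  sigma = 3.94 × 10⁷ Pa
Convert: sigma = 3.94 × 10⁷ Pa = 39.4 MPa
Final answer: sigma = 39.4 MPa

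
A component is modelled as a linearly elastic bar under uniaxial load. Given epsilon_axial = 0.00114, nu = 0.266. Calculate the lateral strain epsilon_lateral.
Model: a linearly elastic bar under uniaxial load, so epsilon_lateral = -nu·epsilon_axial.
Substitute:
  epsilon_lateral = -(0.266 × 0.00114)
  epsilon_lateral = -0.0003032
Final answer: epsilon_lateral = -0.0003032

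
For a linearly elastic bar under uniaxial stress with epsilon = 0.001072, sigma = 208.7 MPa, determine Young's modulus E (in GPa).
Model: a linearly elastic bar under uniaxial stress, so sigma = E·epsilon.
Solve for E: E = sigma / epsilon.
Convert to SI units:
  sigma = 208.7 MPa = 2.087 × 10⁸ Pa
Substitute:
  E = (2.087 × 10⁸) / 0.001072
  E = 1.947 × 10¹¹ Pa
Convert: E = 1.947 × 10¹¹ Pa = 194.7 GPa
Final answer: E = 194.7 GPa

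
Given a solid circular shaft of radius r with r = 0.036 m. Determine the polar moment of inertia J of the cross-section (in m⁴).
Model: a solid circular shaft of radius r, so J = (π·r^4) / 2.
Substitute:
  J = (π × 0.036^4) / 2
  J = 2.638 × 10⁻⁶ m⁴
Final answer: J = 2.638 × 10⁻⁶ m⁴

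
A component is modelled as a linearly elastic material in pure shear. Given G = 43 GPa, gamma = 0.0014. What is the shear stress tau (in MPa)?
Model: a linearly elastic material in pure shear, so tau = G·gamma.
Convert to SI units:
  G = 43 GPa = 4.3 × 10¹⁰ Pa
Substitute:
  tau = (4.3 × 10¹⁰) × 0.0014
  tau = 6.02 × 10⁷ Pa
Convert: tau = 6.02 × 10⁷ Pa = 60.2 MPa
Final answer: tau = 60.2 MPa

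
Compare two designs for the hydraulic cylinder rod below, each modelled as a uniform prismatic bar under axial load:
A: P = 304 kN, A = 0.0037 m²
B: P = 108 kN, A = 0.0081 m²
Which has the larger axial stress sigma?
Model: a uniform prismatic bar under axial load, so sigma = P / A (SI units).
  A: sigma = 304000 / 0.0037 = 8.216 × 10⁷ Pa = 82.16 MPa
  B: sigma = 108000 / 0.0081 = 1.333 × 10⁷ Pa = 13.33 MPa
82.16 MPa > 13.33 MPa, so A is larger.
Final answer: A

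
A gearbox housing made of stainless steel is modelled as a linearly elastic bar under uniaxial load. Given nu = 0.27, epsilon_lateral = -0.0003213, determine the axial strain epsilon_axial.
Model: a linearly elastic bar under uniaxial load, so epsilon_lateral = -nu·epsilon_axial.
Solve for epsilon_axial: epsilon_axial = -epsilon_lateral / nu.
Substitute:
  epsilon_axial = -(-0.0003213) / 0.27
  epsilon_axial = 0.00119
Final answer: epsilon_axial = 0.00119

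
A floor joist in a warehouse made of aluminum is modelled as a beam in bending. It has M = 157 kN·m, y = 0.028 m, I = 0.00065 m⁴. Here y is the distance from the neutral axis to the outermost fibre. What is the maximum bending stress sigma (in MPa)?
Model: a beam in bending, so sigma = (M·y) / I.
Convert to SI units:
  M = 157 kN·m = 157000 N·m
Substitute:
  sigma = (157000 × 0.028) / 0.00065
  sigma = 6.763 × 10⁶ Pa
Convert: sigma = 6.763 × 10⁶ Pa = 6.763 MPa
Final answer: sigma = 6.763 MPa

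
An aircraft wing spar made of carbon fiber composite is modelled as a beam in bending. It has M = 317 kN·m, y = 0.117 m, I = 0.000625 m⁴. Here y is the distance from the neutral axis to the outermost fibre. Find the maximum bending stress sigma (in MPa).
Model: a beam in bending, so sigma = (M·y) / I.
Convert to SI units:
  M = 317 kN·m = 317000 N·m
Substitute:
  sigma = (317000 × 0.117) / 0.000625
  sigma = 5.934 × 10⁷ Pa
Convert: sigma = 5.934 × 10⁷ Pa = 59.34 MPa
Final answer: sigma = 59.34 MPa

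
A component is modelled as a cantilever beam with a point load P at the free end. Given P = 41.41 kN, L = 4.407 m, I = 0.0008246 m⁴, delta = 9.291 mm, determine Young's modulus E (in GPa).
Model: a cantilever beam with a point load P at the free end, so delta = (P·L^3) / (3·E·I).
Solve for E: E = (P·L^3) / (3·delta·I).
Convert to SI units:
  P = 41.41 kN = 41410 N
  delta = 9.291 mm = 0.009291 m
Substitute:
  E = (41410 × 4.407^3) / (3 × 0.009291 × 0.0008246)
  E = 1.542 × 10¹¹ Pa
Convert: E = 1.542 × 10¹¹ Pa = 154.2 GPa
Final answer: E = 154.2 GPa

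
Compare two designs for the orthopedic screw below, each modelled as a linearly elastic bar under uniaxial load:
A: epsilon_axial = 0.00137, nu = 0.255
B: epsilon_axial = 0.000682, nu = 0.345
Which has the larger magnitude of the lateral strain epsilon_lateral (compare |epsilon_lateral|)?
Model: a linearly elastic bar under uniaxial load, so epsilon_lateral = -nu·epsilon_axial (SI units).
  A: epsilon_lateral = -(0.255 × 0.00137) = -0.0003494
  B: epsilon_lateral = -(0.345 × 0.000682) = -0.0002353
|epsilon_lateral|: A = 0.0003494, B = 0.0002353, so A is larger in magnitude.
Final answer: A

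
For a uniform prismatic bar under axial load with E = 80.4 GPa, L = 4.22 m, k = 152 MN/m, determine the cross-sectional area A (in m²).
Model: a uniform prismatic bar under axial load, so k = (A·E) / L.
Solve for A: A = (k·L) / E.
Convert to SI units:
  E = 80.4 GPa = 8.04 × 10¹⁰ Pa
  k = 152 MN/m = 1.52 × 10⁸ N/m
Substitute:
  A = ((1.52 × 10⁸) × 4.22) / (8.04 × 10¹⁰)
  A = 0.007978 m²
Final answer: A = 0.007978 m²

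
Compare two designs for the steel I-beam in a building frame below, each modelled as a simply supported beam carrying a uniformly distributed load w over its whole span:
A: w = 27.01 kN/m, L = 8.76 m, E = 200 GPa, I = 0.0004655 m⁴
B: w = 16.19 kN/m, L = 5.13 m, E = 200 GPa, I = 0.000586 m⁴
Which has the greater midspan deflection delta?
Model: a simply supported beam carrying a uniformly distributed load w over its whole span, so delta = (5·w·L^4) / (384·E·I) (SI units).
  A: delta = (5 × 27010 × 8.76^4) / (384 × (2 × 10¹¹) × 0.0004655) = 0.02224 m = 22.24 mm
  B: delta = (5 × 16190 × 5.13^4) / (384 × (2 × 10¹¹) × 0.000586) = 0.001246 m = 1.246 mm
22.24 mm > 1.246 mm, so A is larger.
Final answer: A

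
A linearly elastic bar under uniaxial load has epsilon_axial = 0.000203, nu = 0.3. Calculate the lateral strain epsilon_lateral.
Model: a linearly elastic bar under uniaxial load, so epsilon_lateral = -nu·epsilon_axial.
Substitute:
  epsilon_lateral = -(0.3 × 0.000203)
  epsilon_lateral = -6.09 × 10⁻⁵
Final answer: epsilon_lateral = -6.09 × 10⁻⁵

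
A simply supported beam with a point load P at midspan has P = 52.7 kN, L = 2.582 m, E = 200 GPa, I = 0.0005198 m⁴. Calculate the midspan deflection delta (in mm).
Model: a simply supported beam with a point load P at midspan, so delta = (P·L^3) / (48·E·I).
Convert to SI units:
  P = 52.7 kN = 52700 N
  E = 200 GPa = 2 × 10¹¹ Pa
Substitute:
  delta = (52700 × 2.582^3) / (48 × (2 × 10¹¹) × 0.0005198)
  delta = 0.0001818 m
Convert: delta = 0.0001818 m = 0.1818 mm
Final answer: delta = 0.1818 mm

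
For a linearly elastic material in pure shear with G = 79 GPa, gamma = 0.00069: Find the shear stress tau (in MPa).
Model: a linearly elastic material in pure shear, so tau = G·gamma.
Convert to SI units:
  G = 79 GPa = 7.9 × 10¹⁰ Pa
Substitute:
  tau = (7.9 × 10¹⁰) × 0.00069
  tau = 5.451 × 10⁷ Pa
Convert: tau = 5.451 × 10⁷ Pa = 54.51 MPa
Final answer: tau = 54.51 MPa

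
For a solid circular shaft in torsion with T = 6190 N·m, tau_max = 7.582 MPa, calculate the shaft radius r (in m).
Model: a solid circular shaft in torsion, so tau_max = (2·T) / (π·r^3).
Solve for r: r = ((2·T) / (π·tau_max))^(1/3).
Convert to SI units:
  tau_max = 7.582 MPa = 7.582 × 10⁶ Pa
Substitute:
  r = ((2 × 6190) / (π × (7.582 × 10⁶)))^(1/3)
  r = 0.0804 m
Final answer: r = 0.0804 m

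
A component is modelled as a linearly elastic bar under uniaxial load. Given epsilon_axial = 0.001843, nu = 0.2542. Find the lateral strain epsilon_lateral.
Model: a linearly elastic bar under uniaxial load, so epsilon_lateral = -nu·epsilon_axial.
Substitute:
  epsilon_lateral = -(0.2542 × 0.001843)
  epsilon_lateral = -0.0004685
Final answer: epsilon_lateral = -0.0004685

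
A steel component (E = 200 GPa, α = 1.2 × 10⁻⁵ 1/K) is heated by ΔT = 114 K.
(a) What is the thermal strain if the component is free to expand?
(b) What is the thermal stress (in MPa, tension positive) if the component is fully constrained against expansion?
(a) Free thermal strain ε_th = α·ΔT = (1.2 × 10⁻⁵) × 114 = 0.001368
(b) Fully constrained, the expansion is suppressed, so σ = -E·α·ΔT. Convert E = 200 GPa = 2 × 10¹¹ Pa.
  σ = -(2 × 10¹¹) × (1.2 × 10⁻⁵) × 114 = -2.736 × 10⁸ Pa = -273.6 MPa (compressive)
Final answer: (a) ε_th = 0.001368, (b) σ = -273.6 MPa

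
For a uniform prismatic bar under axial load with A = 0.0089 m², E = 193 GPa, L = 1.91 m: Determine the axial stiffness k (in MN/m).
Model: a uniform prismatic bar under axial load, so k = (A·E) / L.
Convert to SI units:
  E = 193 GPa = 1.93 × 10¹¹ Pa
Substitute:
  k = (0.0089 × (1.93 × 10¹¹)) / 1.91
  k = 8.993 × 10⁸ N/m
Convert: k = 8.993 × 10⁸ N/m = 899.3 MN/m
Final answer: k = 899.3 MN/m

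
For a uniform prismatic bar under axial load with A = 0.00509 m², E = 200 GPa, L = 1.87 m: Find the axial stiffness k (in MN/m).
Model: a uniform prismatic bar under axial load, so k = (A·E) / L.
Convert to SI units:
  E = 200 GPa = 2 × 10¹¹ Pa
Substitute:
  k = (0.00509 × (2 × 10¹¹)) / 1.87
  k = 5.444 × 10⁸ N/m
Convert: k = 5.444 × 10⁸ N/m = 544.4 MN/m
Final answer: k = 544.4 MN/m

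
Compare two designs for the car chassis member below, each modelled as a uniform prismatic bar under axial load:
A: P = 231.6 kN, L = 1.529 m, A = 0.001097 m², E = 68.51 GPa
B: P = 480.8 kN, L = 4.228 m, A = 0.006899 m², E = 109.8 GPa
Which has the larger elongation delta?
Model: a uniform prismatic bar under axial load, so delta = (P·L) / (A·E) (SI units).
  A: delta = (231600 × 1.529) / (0.001097 × (6.851 × 10¹⁰)) = 0.004712 m = 4.712 mm
  B: delta = (480800 × 4.228) / (0.006899 × (1.098 × 10¹¹)) = 0.002684 m = 2.684 mm
4.712 mm > 2.684 mm, so A is larger.
Final answer: A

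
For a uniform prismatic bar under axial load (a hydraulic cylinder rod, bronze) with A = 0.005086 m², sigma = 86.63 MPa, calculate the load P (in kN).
Model: a uniform prismatic bar under axial load, so sigma = P / A.
Solve for P: P = sigma·A.
Convert to SI units:
  sigma = 86.63 MPa = 8.663 × 10⁷ Pa
Substitute:
  P = (8.663 × 10⁷) × 0.005086
  P = 440600 N
Convert: P = 440600 N = 440.6 kN
Final answer: P = 440.6 kN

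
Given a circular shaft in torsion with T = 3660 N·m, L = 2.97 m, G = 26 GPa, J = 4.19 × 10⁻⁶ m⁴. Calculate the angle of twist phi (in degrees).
Model: a circular shaft in torsion, so phi = (T·L) / (G·J).
Convert to SI units:
  G = 26 GPa = 2.6 × 10¹⁰ Pa
Substitute:
  phi = (3660 × 2.97) / ((2.6 × 10¹⁰) × (4.19 × 10⁻⁶))
  phi = 0.09978 rad
Convert to degrees: phi = 0.09978 × 180/π = 5.717°
Final answer: phi = 5.717°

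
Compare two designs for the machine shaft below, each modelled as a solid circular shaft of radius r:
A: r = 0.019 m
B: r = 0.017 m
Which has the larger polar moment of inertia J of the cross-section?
Model: a solid circular shaft of radius r, so J = (π·r^4) / 2 (SI units).
  A: J = (π × 0.019^4) / 2 = 2.047 × 10⁻⁷ m⁴
  B: J = (π × 0.017^4) / 2 = 1.312 × 10⁻⁷ m⁴
2.047 × 10⁻⁷ m⁴ > 1.312 × 10⁻⁷ m⁴, so A is larger.
Final answer: A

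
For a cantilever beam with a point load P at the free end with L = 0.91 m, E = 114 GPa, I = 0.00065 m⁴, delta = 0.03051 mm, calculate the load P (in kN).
Model: a cantilever beam with a point load P at the free end, so delta = (P·L^3) / (3·E·I).
Solve for P: P = (3·delta·E·I) / L^3.
Convert to SI units:
  E = 114 GPa = 1.14 × 10¹¹ Pa
  delta = 0.03051 mm = 3.051 × 10⁻⁵ m
Substitute:
  P = (3 × (3.051 × 10⁻⁵) × (1.14 × 10¹¹) × 0.00065) / 0.91^3
  P = 9000 N
Convert: P = 9000 N = 9 kN
Final answer: P = 9 kN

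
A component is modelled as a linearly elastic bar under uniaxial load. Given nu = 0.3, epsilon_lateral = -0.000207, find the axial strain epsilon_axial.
Model: a linearly elastic bar under uniaxial load, so epsilon_lateral = -nu·epsilon_axial.
Solve for epsilon_axial: epsilon_axial = -epsilon_lateral / nu.
Substitute:
  epsilon_axial = -(-0.000207) / 0.3
  epsilon_axial = 0.00069
Final answer: epsilon_axial = 0.00069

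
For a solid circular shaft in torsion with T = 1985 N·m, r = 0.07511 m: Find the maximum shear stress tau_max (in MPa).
Model: a solid circular shaft in torsion, so tau_max = (2·T) / (π·r^3).
Substitute:
  tau_max = (2 × 1985) / (π × 0.07511^3)
  tau_max = 2.982 × 10⁶ Pa
Convert: tau_max = 2.982 × 10⁶ Pa = 2.982 MPa
Final answer: tau_max = 2.982 MPa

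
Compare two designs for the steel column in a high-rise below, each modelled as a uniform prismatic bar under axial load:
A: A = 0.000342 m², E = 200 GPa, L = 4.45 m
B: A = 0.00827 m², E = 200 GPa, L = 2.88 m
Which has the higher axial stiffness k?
Model: a uniform prismatic bar under axial load, so k = (A·E) / L (SI units).
  A: k = (0.000342 × (2 × 10¹¹)) / 4.45 = 1.537 × 10⁷ N/m = 15.37 MN/m
  B: k = (0.00827 × (2 × 10¹¹)) / 2.88 = 5.743 × 10⁸ N/m = 574.3 MN/m
574.3 MN/m > 15.37 MN/m, so B is larger.
Final answer: B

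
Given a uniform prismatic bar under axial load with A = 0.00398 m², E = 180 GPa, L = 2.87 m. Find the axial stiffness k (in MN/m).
Model: a uniform prismatic bar under axial load, so k = (A·E) / L.
Convert to SI units:
  E = 180 GPa = 1.8 × 10¹¹ Pa
Substitute:
  k = (0.00398 × (1.8 × 10¹¹)) / 2.87
  k = 2.496 × 10⁸ N/m
Convert: k = 2.496 × 10⁸ N/m = 249.6 MN/m
Final answer: k = 249.6 MN/m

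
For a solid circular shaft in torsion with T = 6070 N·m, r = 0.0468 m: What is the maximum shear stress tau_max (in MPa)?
Model: a solid circular shaft in torsion, so tau_max = (2·T) / (π·r^3).
Substitute:
  tau_max = (2 × 6070) / (π × 0.0468^3)
  tau_max = 3.77 × 10⁷ Pa
Convert: tau_max = 3.77 × 10⁷ Pa = 37.7 MPa
Final answer: tau_max = 37.7 MPa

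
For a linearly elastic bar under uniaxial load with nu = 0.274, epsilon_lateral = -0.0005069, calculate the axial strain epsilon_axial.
Model: a linearly elastic bar under uniaxial load, so epsilon_lateral = -nu·epsilon_axial.
Solve for epsilon_axial: epsilon_axial = -epsilon_lateral / nu.
Substitute:
  epsilon_axial = -(-0.0005069) / 0.274
  epsilon_axial = 0.00185
Final answer: epsilon_axial = 0.00185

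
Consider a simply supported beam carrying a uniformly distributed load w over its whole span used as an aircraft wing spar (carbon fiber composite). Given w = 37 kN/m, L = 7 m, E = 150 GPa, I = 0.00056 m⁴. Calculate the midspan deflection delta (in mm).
Model: a simply supported beam carrying a uniformly distributed load w over its whole span, so delta = (5·w·L^4) / (384·E·I).
Convert to SI units:
  w = 37 kN/m = 37000 N/m
  E = 150 GPa = 1.5 × 10¹¹ Pa
Substitute:
  delta = (5 × 37000 × 7^4) / (384 × (1.5 × 10¹¹) × 0.00056)
  delta = 0.01377 m
Convert: delta = 0.01377 m = 13.77 mm
Final answer: delta = 13.77 mm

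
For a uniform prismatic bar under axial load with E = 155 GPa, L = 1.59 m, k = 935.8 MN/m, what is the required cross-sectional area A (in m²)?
Model: a uniform prismatic bar under axial load, so k = (A·E) / L.
Solve for A: A = (k·L) / E.
Convert to SI units:
  E = 155 GPa = 1.55 × 10¹¹ Pa
  k = 935.8 MN/m = 9.358 × 10⁸ N/m
Substitute:
  A = ((9.358 × 10⁸) × 1.59) / (1.55 × 10¹¹)
  A = 0.009599 m²
Final answer: A = 0.009599 m²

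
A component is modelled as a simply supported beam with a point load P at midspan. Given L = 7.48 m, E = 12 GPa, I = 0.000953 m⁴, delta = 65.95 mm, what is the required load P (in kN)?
Model: a simply supported beam with a point load P at midspan, so delta = (P·L^3) / (48·E·I).
Solve for P: P = (48·delta·E·I) / L^3.
Convert to SI units:
  E = 12 GPa = 1.2 × 10¹⁰ Pa
  delta = 65.95 mm = 0.06595 m
Substitute:
  P = (48 × 0.06595 × (1.2 × 10¹⁰) × 0.000953) / 7.48^3
  P = 86500 N
Convert: P = 86500 N = 86.5 kN
Final answer: P = 86.5 kN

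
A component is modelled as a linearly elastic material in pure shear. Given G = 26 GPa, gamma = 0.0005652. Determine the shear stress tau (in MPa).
Model: a linearly elastic material in pure shear, so tau = G·gamma.
Convert to SI units:
  G = 26 GPa = 2.6 × 10¹⁰ Pa
Substitute:
  tau = (2.6 × 10¹⁰) × 0.0005652
  tau = 1.47 × 10⁷ Pa
Convert: tau = 1.47 × 10⁷ Pa = 14.7 MPa
Final answer: tau = 14.7 MPa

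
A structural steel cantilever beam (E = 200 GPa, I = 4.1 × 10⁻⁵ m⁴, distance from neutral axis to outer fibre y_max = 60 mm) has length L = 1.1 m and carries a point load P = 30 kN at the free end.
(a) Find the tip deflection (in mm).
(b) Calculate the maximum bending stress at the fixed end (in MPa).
(a) Tip deflection of a cantilever with an end point load: δ = P·L^3 / (3·E·I). Convert P = 30 kN = 30000 N, E = 200 GPa = 2 × 10¹¹ Pa.
  δ = (30000 × 1.1^3) / (3 × (2 × 10¹¹) × (4.1 × 10⁻⁵)) = 0.001623 m = 1.623 mm
(b) Maximum bending moment at the fixed end: M = P·L = 30000 × 1.1 = 33000 N·m. Convert y_max = 60 mm = 0.06 m.
  σ = M·y_max / I = (33000 × 0.06) / (4.1 × 10⁻⁵) = 4.829 × 10⁷ Pa = 48.29 MPa
Final answer: (a) δ = 1.623 mm, (b) σ = 48.29 MPa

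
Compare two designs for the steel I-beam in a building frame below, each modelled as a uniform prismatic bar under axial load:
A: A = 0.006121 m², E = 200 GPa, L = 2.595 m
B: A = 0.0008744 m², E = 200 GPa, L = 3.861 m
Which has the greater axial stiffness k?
Model: a uniform prismatic bar under axial load, so k = (A·E) / L (SI units).
  A: k = (0.006121 × (2 × 10¹¹)) / 2.595 = 4.718 × 10⁸ N/m = 471.8 MN/m
  B: k = (0.0008744 × (2 × 10¹¹)) / 3.861 = 4.529 × 10⁷ N/m = 45.29 MN/m
471.8 MN/m > 45.29 MN/m, so A is larger.
Final answer: A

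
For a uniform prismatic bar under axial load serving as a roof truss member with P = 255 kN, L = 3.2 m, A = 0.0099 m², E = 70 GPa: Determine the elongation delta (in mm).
Model: a uniform prismatic bar under axial load, so delta = (P·L) / (A·E).
Convert to SI units:
  P = 255 kN = 255000 N
  E = 70 GPa = 7 × 10¹⁰ Pa
Substitute:
  delta = (255000 × 3.2) / (0.0099 × (7 × 10¹⁰))
  delta = 0.001177 m
Convert: delta = 0.001177 m = 1.177 mm
Final answer: delta = 1.177 mm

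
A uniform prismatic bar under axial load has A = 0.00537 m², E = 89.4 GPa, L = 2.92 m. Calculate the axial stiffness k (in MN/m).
Model: a uniform prismatic bar under axial load, so k = (A·E) / L.
Convert to SI units:
  E = 89.4 GPa = 8.94 × 10¹⁰ Pa
Substitute:
  k = (0.00537 × (8.94 × 10¹⁰)) / 2.92
  k = 1.644 × 10⁸ N/m
Convert: k = 1.644 × 10⁸ N/m = 164.4 MN/m
Final answer: k = 164.4 MN/m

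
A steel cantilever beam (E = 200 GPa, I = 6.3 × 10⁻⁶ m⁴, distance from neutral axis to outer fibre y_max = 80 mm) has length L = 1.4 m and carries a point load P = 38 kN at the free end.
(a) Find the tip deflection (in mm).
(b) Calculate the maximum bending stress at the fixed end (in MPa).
(a) Tip deflection of a cantilever with an end point load: δ = P·L^3 / (3·E·I). Convert P = 38 kN = 38000 N, E = 200 GPa = 2 × 10¹¹ Pa.
  δ = (38000 × 1.4^3) / (3 × (2 × 10¹¹) × (6.3 × 10⁻⁶)) = 0.02759 m = 27.59 mm
(b) Maximum bending moment at the fixed end: M = P·L = 38000 × 1.4 = 53200 N·m. Convert y_max = 80 mm = 0.08 m.
  σ = M·y_max / I = (53200 × 0.08) / (6.3 × 10⁻⁶) = 6.756 × 10⁸ Pa = 675.6 MPa
Final answer: (a) δ = 27.59 mm, (b) σ = 675.6 MPa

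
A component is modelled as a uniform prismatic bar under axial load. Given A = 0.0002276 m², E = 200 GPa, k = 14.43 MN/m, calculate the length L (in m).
Model: a uniform prismatic bar under axial load, so k = (A·E) / L.
Solve for L: L = (A·E) / k.
Convert to SI units:
  E = 200 GPa = 2 × 10¹¹ Pa
  k = 14.43 MN/m = 1.443 × 10⁷ N/m
Substitute:
  L = (0.0002276 × (2 × 10¹¹)) / (1.443 × 10⁷)
  L = 3.155 m
Final answer: L = 3.155 m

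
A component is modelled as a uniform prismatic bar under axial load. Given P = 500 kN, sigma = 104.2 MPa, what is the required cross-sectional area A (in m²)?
Model: a uniform prismatic bar under axial load, so sigma = P / A.
Solve for A: A = P / sigma.
Convert to SI units:
  P = 500 kN = 500000 N
  sigma = 104.2 MPa = 1.042 × 10⁸ Pa
Substitute:
  A = 500000 / (1.042 × 10⁸)
  A = 0.004798 m²
Final answer: A = 0.004798 m²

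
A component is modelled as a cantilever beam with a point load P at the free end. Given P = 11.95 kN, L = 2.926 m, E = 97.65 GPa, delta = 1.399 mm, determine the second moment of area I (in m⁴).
Model: a cantilever beam with a point load P at the free end, so delta = (P·L^3) / (3·E·I).
Solve for I: I = (P·L^3) / (3·delta·E).
Convert to SI units:
  P = 11.95 kN = 11950 N
  E = 97.65 GPa = 9.765 × 10¹⁰ Pa
  delta = 1.399 mm = 0.001399 m
Substitute:
  I = (11950 × 2.926^3) / (3 × 0.001399 × (9.765 × 10¹⁰))
  I = 0.0007304 m⁴
Final answer: I = 0.0007304 m⁴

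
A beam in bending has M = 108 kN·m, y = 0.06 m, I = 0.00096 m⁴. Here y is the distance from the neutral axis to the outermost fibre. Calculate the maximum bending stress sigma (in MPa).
Model: a beam in bending, so sigma = (M·y) / I.
Convert to SI units:
  M = 108 kN·m = 108000 N·m
Substitute:
  sigma = (108000 × 0.06) / 0.00096
  sigma = 6.75 × 10⁶ Pa
Convert: sigma = 6.75 × 10⁶ Pa = 6.75 MPa
Final answer: sigma = 6.75 MPa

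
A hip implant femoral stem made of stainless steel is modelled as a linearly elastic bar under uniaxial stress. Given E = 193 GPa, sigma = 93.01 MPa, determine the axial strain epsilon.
Model: a linearly elastic bar under uniaxial stress, so sigma = E·epsilon.
Solve for epsilon: epsilon = sigma / E.
Convert to SI units:
  E = 193 GPa = 1.93 × 10¹¹ Pa
  sigma = 93.01 MPa = 9.301 × 10⁷ Pa
Substitute:
  epsilon = (9.301 × 10⁷) / (1.93 × 10¹¹)
  epsilon = 0.0004819
Final answer: epsilon = 0.0004819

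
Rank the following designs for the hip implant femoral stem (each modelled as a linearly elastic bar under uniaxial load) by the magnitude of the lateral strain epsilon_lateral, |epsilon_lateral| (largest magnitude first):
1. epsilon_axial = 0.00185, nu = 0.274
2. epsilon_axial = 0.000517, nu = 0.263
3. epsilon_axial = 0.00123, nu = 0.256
Model: a linearly elastic bar under uniaxial load, so epsilon_lateral = -nu·epsilon_axial (SI units).
  Case 1: epsilon_lateral = -(0.274 × 0.00185) = -0.0005069
  Case 2: epsilon_lateral = -(0.263 × 0.000517) = -0.000136
  Case 3: epsilon_lateral = -(0.256 × 0.00123) = -0.0003149
Ordering by |epsilon_lateral|: 0.0005069 (case 1) > 0.0003149 (case 3) > 0.000136 (case 2)
Final answer: 1, 3, 2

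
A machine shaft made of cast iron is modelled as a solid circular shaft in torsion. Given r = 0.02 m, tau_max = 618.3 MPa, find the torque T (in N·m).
Model: a solid circular shaft in torsion, so tau_max = (2·T) / (π·r^3).
Solve for T: T = (π·tau_max·r^3) / 2.
Convert to SI units:
  tau_max = 618.3 MPa = 6.183 × 10⁸ Pa
Substitute:
  T = (π × (6.183 × 10⁸) × 0.02^3) / 2
  T = 7770 N·m
Final answer: T = 7770 N·m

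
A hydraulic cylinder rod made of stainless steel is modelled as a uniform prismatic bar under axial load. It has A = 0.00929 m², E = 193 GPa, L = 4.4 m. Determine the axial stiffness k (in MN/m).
Model: a uniform prismatic bar under axial load, so k = (A·E) / L.
Convert to SI units:
  E = 193 GPa = 1.93 × 10¹¹ Pa
Substitute:
  k = (0.00929 × (1.93 × 10¹¹)) / 4.4
  k = 4.075 × 10⁸ N/m
Convert: k = 4.075 × 10⁸ N/m = 407.5 MN/m
Final answer: k = 407.5 MN/m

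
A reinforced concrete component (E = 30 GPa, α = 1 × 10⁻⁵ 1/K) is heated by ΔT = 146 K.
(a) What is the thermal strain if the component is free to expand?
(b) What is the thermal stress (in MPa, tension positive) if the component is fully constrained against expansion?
(a) Free thermal strain ε_th = α·ΔT = (1 × 10⁻⁵) × 146 = 0.00146
(b) Fully constrained, the expansion is suppressed, so σ = -E·α·ΔT. Convert E = 30 GPa = 3 × 10¹⁰ Pa.
  σ = -(3 × 10¹⁰) × (1 × 10⁻⁵) × 146 = -4.38 × 10⁷ Pa = -43.8 MPa (compressive)
Final answer: (a) ε_th = 0.00146, (b) σ = -43.8 MPa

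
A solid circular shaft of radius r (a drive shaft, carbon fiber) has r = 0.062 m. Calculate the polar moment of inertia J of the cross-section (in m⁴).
Model: a solid circular shaft of radius r, so J = (π·r^4) / 2.
Substitute:
  J = (π × 0.062^4) / 2
  J = 2.321 × 10⁻⁵ m⁴
Final answer: J = 2.321 × 10⁻⁵ m⁴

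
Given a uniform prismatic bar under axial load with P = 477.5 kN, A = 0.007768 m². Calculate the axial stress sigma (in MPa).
Model: a uniform prismatic bar under axial load, so sigma = P / A.
Convert to SI units:
  P = 477.5 kN = 477500 N
Substitute:
  sigma = 477500 / 0.007768
  sigma = 6.147 × 10⁷ Pa
Convert: sigma = 6.147 × 10⁷ Pa = 61.47 MPa
Final answer: sigma = 61.47 MPa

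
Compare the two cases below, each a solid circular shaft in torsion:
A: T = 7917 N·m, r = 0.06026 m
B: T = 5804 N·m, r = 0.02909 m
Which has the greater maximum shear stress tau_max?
Model: a solid circular shaft in torsion, so tau_max = (2·T) / (π·r^3) (SI units).
  A: tau_max = (2 × 7917) / (π × 0.06026^3) = 2.303 × 10⁷ Pa = 23.03 MPa
  B: tau_max = (2 × 5804) / (π × 0.02909^3) = 1.501 × 10⁸ Pa = 150.1 MPa
150.1 MPa > 23.03 MPa, so B is larger.
Final answer: B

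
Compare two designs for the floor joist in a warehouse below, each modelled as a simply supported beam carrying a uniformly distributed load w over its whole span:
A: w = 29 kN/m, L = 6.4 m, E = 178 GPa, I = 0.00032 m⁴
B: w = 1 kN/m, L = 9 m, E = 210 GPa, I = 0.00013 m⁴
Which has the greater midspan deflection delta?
Model: a simply supported beam carrying a uniformly distributed load w over its whole span, so delta = (5·w·L^4) / (384·E·I) (SI units).
  A: delta = (5 × 29000 × 6.4^4) / (384 × (1.78 × 10¹¹) × 0.00032) = 0.01112 m = 11.12 mm
  B: delta = (5 × 1000 × 9^4) / (384 × (2.1 × 10¹¹) × 0.00013) = 0.003129 m = 3.129 mm
11.12 mm > 3.129 mm, so A is larger.
Final answer: A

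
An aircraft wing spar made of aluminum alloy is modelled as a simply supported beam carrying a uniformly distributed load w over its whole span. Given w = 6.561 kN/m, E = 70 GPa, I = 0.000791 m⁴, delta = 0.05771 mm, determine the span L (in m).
Model: a simply supported beam carrying a uniformly distributed load w over its whole span, so delta = (5·w·L^4) / (384·E·I).
Solve for L: L = ((384·delta·E·I) / (5·w))^(1/4).
Convert to SI units:
  w = 6.561 kN/m = 6561 N/m
  E = 70 GPa = 7 × 10¹⁰ Pa
  delta = 0.05771 mm = 5.771 × 10⁻⁵ m
Substitute:
  L = ((384 × (5.771 × 10⁻⁵) × (7 × 10¹⁰) × 0.000791) / (5 × 6561))^(1/4)
  L = 2.473 m
Final answer: L = 2.473 m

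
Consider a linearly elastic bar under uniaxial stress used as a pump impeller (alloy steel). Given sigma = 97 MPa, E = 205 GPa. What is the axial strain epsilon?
Model: a linearly elastic bar under uniaxial stress, so epsilon = sigma / E.
Convert to SI units:
  sigma = 97 MPa = 9.7 × 10⁷ Pa
  E = 205 GPa = 2.05 × 10¹¹ Pa
Substitute:
  epsilon = (9.7 × 10⁷) / (2.05 × 10¹¹)
  epsilon = 0.0004732
Final answer: epsilon = 0.0004732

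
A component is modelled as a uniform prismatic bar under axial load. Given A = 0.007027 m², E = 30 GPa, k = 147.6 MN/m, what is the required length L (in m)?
Model: a uniform prismatic bar under axial load, so k = (A·E) / L.
Solve for L: L = (A·E) / k.
Convert to SI units:
  E = 30 GPa = 3 × 10¹⁰ Pa
  k = 147.6 MN/m = 1.476 × 10⁸ N/m
Substitute:
  L = (0.007027 × (3 × 10¹⁰)) / (1.476 × 10⁸)
  L = 1.428 m
Final answer: L = 1.428 m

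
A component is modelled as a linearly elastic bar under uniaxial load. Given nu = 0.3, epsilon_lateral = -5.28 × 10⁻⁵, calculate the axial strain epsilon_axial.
Model: a linearly elastic bar under uniaxial load, so epsilon_lateral = -nu·epsilon_axial.
Solve for epsilon_axial: epsilon_axial = -epsilon_lateral / nu.
Substitute:
  epsilon_axial = -(-5.28 × 10⁻⁵) / 0.3
  epsilon_axial = 0.000176
Final answer: epsilon_axial = 0.000176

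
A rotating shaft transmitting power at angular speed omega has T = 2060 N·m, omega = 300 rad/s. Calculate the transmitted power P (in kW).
Model: a rotating shaft transmitting power at angular speed omega, so P = T·omega.
Substitute:
  P = 2060 × 300
  P = 618000 W
Convert: P = 618000 W = 618 kW
Final answer: P = 618 kW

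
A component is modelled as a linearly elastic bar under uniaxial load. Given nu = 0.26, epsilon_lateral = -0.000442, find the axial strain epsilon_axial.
Model: a linearly elastic bar under uniaxial load, so epsilon_lateral = -nu·epsilon_axial.
Solve for epsilon_axial: epsilon_axial = -epsilon_lateral / nu.
Substitute:
  epsilon_axial = -(-0.000442) / 0.26
  epsilon_axial = 0.0017
Final answer: epsilon_axial = 0.0017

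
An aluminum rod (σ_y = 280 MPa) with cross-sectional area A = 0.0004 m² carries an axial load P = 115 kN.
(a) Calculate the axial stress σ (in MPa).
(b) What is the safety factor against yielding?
(a) Axial stress σ = P/A. Convert P = 115 kN = 115000 N.
  σ = 115000 / 0.0004 = 2.875 × 10⁸ Pa = 287.5 MPa
(b) Safety factor SF = σ_y/σ = 280 / 287.5 = 0.9739
Final answer: (a) σ = 287.5 MPa, (b) SF = 0.9739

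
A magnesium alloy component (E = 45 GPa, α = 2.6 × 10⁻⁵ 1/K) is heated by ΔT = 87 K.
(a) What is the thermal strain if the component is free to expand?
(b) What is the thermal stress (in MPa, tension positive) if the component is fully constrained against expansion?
(a) Free thermal strain ε_th = α·ΔT = (2.6 × 10⁻⁵) × 87 = 0.002262
(b) Fully constrained, the expansion is suppressed, so σ = -E·α·ΔT. Convert E = 45 GPa = 4.5 × 10¹⁰ Pa.
  σ = -(4.5 × 10¹⁰) × (2.6 × 10⁻⁵) × 87 = -1.018 × 10⁸ Pa = -101.8 MPa (compressive)
Final answer: (a) ε_th = 0.002262, (b) σ = -101.8 MPa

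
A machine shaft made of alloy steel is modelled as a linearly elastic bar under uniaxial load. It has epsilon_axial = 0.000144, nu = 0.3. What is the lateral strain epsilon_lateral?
Model: a linearly elastic bar under uniaxial load, so epsilon_lateral = -nu·epsilon_axial.
Substitute:
  epsilon_lateral = -(0.3 × 0.000144)
  epsilon_lateral = -4.32 × 10⁻⁵
Final answer: epsilon_lateral = -4.32 × 10⁻⁵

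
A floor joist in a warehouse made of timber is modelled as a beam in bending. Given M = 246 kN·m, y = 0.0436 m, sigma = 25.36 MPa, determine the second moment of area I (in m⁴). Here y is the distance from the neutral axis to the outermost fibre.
Model: a beam in bending, so sigma = (M·y) / I.
Solve for I: I = (M·y) / sigma.
Convert to SI units:
  M = 246 kN·m = 246000 N·m
  sigma = 25.36 MPa = 2.536 × 10⁷ Pa
Substitute:
  I = (246000 × 0.0436) / (2.536 × 10⁷)
  I = 0.0004229 m⁴
Final answer: I = 0.0004229 m⁴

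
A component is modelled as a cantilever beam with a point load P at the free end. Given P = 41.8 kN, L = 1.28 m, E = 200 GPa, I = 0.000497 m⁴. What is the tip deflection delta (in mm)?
Model: a cantilever beam with a point load P at the free end, so delta = (P·L^3) / (3·E·I).
Convert to SI units:
  P = 41.8 kN = 41800 N
  E = 200 GPa = 2 × 10¹¹ Pa
Substitute:
  delta = (41800 × 1.28^3) / (3 × (2 × 10¹¹) × 0.000497)
  delta = 0.000294 m
Convert: delta = 0.000294 m = 0.294 mm
Final answer: delta = 0.294 mm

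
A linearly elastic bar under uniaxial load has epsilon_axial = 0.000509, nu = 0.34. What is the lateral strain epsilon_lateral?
Model: a linearly elastic bar under uniaxial load, so epsilon_lateral = -nu·epsilon_axial.
Substitute:
  epsilon_lateral = -(0.34 × 0.000509)
  epsilon_lateral = -0.0001731
Final answer: epsilon_lateral = -0.0001731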